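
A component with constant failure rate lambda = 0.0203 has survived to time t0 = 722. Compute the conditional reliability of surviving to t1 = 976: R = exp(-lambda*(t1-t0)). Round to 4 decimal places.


lambda = 0.0203
t0 = 722, t1 = 976
t1 - t0 = 254
lambda * (t1-t0) = 0.0203 * 254 = 5.1562
R = exp(-5.1562)
R = 0.0058

0.0058


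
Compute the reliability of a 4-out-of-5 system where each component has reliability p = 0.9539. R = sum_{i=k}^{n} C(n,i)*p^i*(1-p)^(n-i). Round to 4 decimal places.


k = 4, n = 5, p = 0.9539
i=4: C(5,4)=5 * 0.9539^4 * 0.0461^1 = 0.1908
i=5: C(5,5)=1 * 0.9539^5 * 0.0461^0 = 0.7898
R = sum of terms = 0.9806

0.9806


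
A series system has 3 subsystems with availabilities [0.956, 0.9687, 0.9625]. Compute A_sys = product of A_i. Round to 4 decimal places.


Subsystems: [0.956, 0.9687, 0.9625]
After subsystem 1 (A=0.956): product = 0.956
After subsystem 2 (A=0.9687): product = 0.9261
After subsystem 3 (A=0.9625): product = 0.8913
A_sys = 0.8913

0.8913


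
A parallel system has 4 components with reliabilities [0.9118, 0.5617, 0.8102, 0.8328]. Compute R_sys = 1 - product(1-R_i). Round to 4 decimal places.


Components: [0.9118, 0.5617, 0.8102, 0.8328]
(1 - 0.9118) = 0.0882, running product = 0.0882
(1 - 0.5617) = 0.4383, running product = 0.0387
(1 - 0.8102) = 0.1898, running product = 0.0073
(1 - 0.8328) = 0.1672, running product = 0.0012
Product of (1-R_i) = 0.0012
R_sys = 1 - 0.0012 = 0.9988

0.9988


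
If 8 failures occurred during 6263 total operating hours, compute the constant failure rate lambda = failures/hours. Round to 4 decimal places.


failures = 8
total_hours = 6263
lambda = 8 / 6263
lambda = 0.0013

0.0013


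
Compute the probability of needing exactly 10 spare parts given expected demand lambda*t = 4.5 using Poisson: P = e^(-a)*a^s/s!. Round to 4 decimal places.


a = 4.5, s = 10
e^(-a) = e^(-4.5) = 0.0111
a^s = 4.5^10 = 3405062.8916
s! = 3628800
P = 0.0111 * 3405062.8916 / 3628800
P = 0.0104

0.0104


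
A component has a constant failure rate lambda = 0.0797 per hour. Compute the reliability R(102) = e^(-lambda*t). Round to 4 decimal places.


lambda = 0.0797
t = 102
lambda * t = 8.1294
R(t) = e^(-8.1294)
R(t) = 0.0003

0.0003


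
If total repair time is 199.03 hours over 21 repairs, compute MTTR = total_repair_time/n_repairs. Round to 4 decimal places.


total_repair_time = 199.03
n_repairs = 21
MTTR = 199.03 / 21
MTTR = 9.4776

9.4776


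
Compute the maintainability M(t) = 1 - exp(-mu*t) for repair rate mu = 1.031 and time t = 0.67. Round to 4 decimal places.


mu = 1.031, t = 0.67
mu * t = 1.031 * 0.67 = 0.6908
exp(-0.6908) = 0.5012
M(t) = 1 - 0.5012
M(t) = 0.4988

0.4988


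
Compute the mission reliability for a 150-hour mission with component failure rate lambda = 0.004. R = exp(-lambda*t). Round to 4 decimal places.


lambda = 0.004
mission_time = 150
lambda * t = 0.004 * 150 = 0.6
R = exp(-0.6)
R = 0.5488

0.5488


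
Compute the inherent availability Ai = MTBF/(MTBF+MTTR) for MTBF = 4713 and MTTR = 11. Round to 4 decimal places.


MTBF = 4713
MTTR = 11
MTBF + MTTR = 4724
Ai = 4713 / 4724
Ai = 0.9977

0.9977


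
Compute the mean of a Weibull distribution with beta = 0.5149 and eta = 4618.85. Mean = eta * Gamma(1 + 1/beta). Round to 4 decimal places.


beta = 0.5149, eta = 4618.85
1/beta = 1.9421
1 + 1/beta = 2.9421
Gamma(2.9421) = 1.8973
Mean = 4618.85 * 1.8973
Mean = 8763.1284

8763.1284


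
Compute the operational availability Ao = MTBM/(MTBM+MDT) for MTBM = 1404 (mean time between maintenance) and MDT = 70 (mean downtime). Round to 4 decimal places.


MTBM = 1404
MDT = 70
MTBM + MDT = 1474
Ao = 1404 / 1474
Ao = 0.9525

0.9525


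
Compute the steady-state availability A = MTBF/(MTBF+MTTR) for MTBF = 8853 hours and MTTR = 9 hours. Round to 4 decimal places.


MTBF = 8853
MTTR = 9
MTBF + MTTR = 8862
A = 8853 / 8862
A = 0.999

0.999


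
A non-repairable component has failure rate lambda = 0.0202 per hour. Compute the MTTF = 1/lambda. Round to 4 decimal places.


lambda = 0.0202
MTTF = 1 / 0.0202
MTTF = 49.505

49.505


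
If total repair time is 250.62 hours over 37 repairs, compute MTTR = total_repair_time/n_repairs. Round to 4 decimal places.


total_repair_time = 250.62
n_repairs = 37
MTTR = 250.62 / 37
MTTR = 6.7735

6.7735


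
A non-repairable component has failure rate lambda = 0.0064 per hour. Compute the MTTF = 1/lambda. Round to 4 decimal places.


lambda = 0.0064
MTTF = 1 / 0.0064
MTTF = 156.25

156.25


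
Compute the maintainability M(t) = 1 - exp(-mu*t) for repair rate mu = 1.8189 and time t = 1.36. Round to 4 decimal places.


mu = 1.8189, t = 1.36
mu * t = 1.8189 * 1.36 = 2.4737
exp(-2.4737) = 0.0843
M(t) = 1 - 0.0843
M(t) = 0.9157

0.9157


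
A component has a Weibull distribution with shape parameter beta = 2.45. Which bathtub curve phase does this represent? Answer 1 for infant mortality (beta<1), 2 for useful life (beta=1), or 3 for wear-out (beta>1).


beta = 2.45
Compare beta to 1:
beta < 1 => infant mortality (phase 1)
beta = 1 => useful life (phase 2)
beta > 1 => wear-out (phase 3)
Since beta = 2.45, this is wear-out (increasing failure rate)
Phase = 3

3


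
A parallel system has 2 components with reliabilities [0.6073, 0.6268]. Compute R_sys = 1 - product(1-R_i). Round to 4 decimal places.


Components: [0.6073, 0.6268]
(1 - 0.6073) = 0.3927, running product = 0.3927
(1 - 0.6268) = 0.3732, running product = 0.1466
Product of (1-R_i) = 0.1466
R_sys = 1 - 0.1466 = 0.8534

0.8534


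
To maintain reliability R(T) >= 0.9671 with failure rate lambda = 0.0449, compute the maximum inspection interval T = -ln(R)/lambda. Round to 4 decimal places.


R_target = 0.9671
lambda = 0.0449
-ln(0.9671) = 0.0335
T = 0.0335 / 0.0449
T = 0.7451

0.7451


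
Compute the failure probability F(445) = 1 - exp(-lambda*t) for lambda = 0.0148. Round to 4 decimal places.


lambda = 0.0148, t = 445
lambda * t = 6.586
exp(-6.586) = 0.0014
F(t) = 1 - 0.0014
F(t) = 0.9986

0.9986


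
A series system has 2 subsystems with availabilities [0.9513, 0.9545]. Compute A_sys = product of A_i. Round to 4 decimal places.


Subsystems: [0.9513, 0.9545]
After subsystem 1 (A=0.9513): product = 0.9513
After subsystem 2 (A=0.9545): product = 0.908
A_sys = 0.908

0.908


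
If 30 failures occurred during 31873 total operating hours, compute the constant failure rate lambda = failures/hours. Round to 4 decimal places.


failures = 30
total_hours = 31873
lambda = 30 / 31873
lambda = 0.0009

0.0009


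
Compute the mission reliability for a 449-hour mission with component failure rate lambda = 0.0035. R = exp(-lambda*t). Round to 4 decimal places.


lambda = 0.0035
mission_time = 449
lambda * t = 0.0035 * 449 = 1.5715
R = exp(-1.5715)
R = 0.2077

0.2077


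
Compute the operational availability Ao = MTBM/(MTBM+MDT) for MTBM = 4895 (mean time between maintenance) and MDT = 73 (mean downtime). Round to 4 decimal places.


MTBM = 4895
MDT = 73
MTBM + MDT = 4968
Ao = 4895 / 4968
Ao = 0.9853

0.9853


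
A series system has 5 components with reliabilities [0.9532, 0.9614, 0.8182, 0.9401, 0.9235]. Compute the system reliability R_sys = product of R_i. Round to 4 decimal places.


Components: [0.9532, 0.9614, 0.8182, 0.9401, 0.9235]
After component 1 (R=0.9532): product = 0.9532
After component 2 (R=0.9614): product = 0.9164
After component 3 (R=0.8182): product = 0.7498
After component 4 (R=0.9401): product = 0.7049
After component 5 (R=0.9235): product = 0.651
R_sys = 0.651

0.651


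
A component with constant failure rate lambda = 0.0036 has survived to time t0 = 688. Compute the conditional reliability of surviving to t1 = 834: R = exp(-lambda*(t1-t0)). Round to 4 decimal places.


lambda = 0.0036
t0 = 688, t1 = 834
t1 - t0 = 146
lambda * (t1-t0) = 0.0036 * 146 = 0.5256
R = exp(-0.5256)
R = 0.5912

0.5912


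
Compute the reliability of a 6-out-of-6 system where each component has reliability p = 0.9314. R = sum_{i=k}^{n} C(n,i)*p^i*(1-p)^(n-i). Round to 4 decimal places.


k = 6, n = 6, p = 0.9314
i=6: C(6,6)=1 * 0.9314^6 * 0.0686^0 = 0.6529
R = sum of terms = 0.6529

0.6529


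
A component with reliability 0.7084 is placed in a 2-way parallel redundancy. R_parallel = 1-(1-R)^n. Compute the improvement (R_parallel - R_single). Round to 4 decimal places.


R_single = 0.7084, n = 2
1 - R_single = 0.2916
(1 - R_single)^n = 0.2916^2 = 0.085
R_parallel = 1 - 0.085 = 0.915
Improvement = 0.915 - 0.7084
Improvement = 0.2066

0.2066


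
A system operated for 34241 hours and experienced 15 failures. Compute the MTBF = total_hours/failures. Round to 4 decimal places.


total_hours = 34241
failures = 15
MTBF = 34241 / 15
MTBF = 2282.7333

2282.7333


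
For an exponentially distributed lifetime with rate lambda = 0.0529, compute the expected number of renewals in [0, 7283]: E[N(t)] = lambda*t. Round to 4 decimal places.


lambda = 0.0529
t = 7283
E[N(t)] = lambda * t
E[N(t)] = 0.0529 * 7283
E[N(t)] = 385.2707

385.2707


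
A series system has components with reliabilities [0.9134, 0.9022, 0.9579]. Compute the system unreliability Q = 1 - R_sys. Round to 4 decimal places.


Components: [0.9134, 0.9022, 0.9579]
After component 1: product = 0.9134
After component 2: product = 0.8241
After component 3: product = 0.7894
R_sys = 0.7894
Q = 1 - 0.7894 = 0.2106

0.2106


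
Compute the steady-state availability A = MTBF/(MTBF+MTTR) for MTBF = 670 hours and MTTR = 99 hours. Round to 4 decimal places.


MTBF = 670
MTTR = 99
MTBF + MTTR = 769
A = 670 / 769
A = 0.8713

0.8713


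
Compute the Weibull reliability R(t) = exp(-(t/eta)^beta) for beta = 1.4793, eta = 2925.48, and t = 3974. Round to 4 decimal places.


beta = 1.4793, eta = 2925.48, t = 3974
t/eta = 3974 / 2925.48 = 1.3584
(t/eta)^beta = 1.3584^1.4793 = 1.5732
R(t) = exp(-1.5732)
R(t) = 0.2074

0.2074


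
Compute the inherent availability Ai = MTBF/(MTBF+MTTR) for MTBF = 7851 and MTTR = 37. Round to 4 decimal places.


MTBF = 7851
MTTR = 37
MTBF + MTTR = 7888
Ai = 7851 / 7888
Ai = 0.9953

0.9953


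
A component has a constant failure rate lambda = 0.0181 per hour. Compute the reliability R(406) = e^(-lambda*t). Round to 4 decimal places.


lambda = 0.0181
t = 406
lambda * t = 7.3486
R(t) = e^(-7.3486)
R(t) = 0.0006

0.0006


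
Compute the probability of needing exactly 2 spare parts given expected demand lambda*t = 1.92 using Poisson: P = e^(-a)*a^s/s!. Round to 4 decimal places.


a = 1.92, s = 2
e^(-a) = e^(-1.92) = 0.1466
a^s = 1.92^2 = 3.6864
s! = 2
P = 0.1466 * 3.6864 / 2
P = 0.2702

0.2702


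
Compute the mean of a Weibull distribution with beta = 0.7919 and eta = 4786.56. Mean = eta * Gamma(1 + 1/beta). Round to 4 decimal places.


beta = 0.7919, eta = 4786.56
1/beta = 1.2628
1 + 1/beta = 2.2628
Gamma(2.2628) = 1.1414
Mean = 4786.56 * 1.1414
Mean = 5463.2812

5463.2812


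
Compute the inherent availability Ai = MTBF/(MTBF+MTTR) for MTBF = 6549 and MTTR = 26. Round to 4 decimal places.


MTBF = 6549
MTTR = 26
MTBF + MTTR = 6575
Ai = 6549 / 6575
Ai = 0.996

0.996


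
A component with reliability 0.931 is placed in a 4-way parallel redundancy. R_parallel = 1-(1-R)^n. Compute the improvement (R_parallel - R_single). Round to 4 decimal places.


R_single = 0.931, n = 4
1 - R_single = 0.069
(1 - R_single)^n = 0.069^4 = 0.0
R_parallel = 1 - 0.0 = 1.0
Improvement = 1.0 - 0.931
Improvement = 0.069

0.069


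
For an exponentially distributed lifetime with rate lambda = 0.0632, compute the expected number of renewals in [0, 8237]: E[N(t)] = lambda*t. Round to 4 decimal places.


lambda = 0.0632
t = 8237
E[N(t)] = lambda * t
E[N(t)] = 0.0632 * 8237
E[N(t)] = 520.5784

520.5784


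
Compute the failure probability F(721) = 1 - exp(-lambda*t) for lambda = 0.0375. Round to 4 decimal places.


lambda = 0.0375, t = 721
lambda * t = 27.0375
exp(-27.0375) = 0.0
F(t) = 1 - 0.0
F(t) = 1.0

1.0


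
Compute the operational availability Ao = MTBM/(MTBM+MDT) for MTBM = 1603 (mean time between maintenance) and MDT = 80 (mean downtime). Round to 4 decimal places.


MTBM = 1603
MDT = 80
MTBM + MDT = 1683
Ao = 1603 / 1683
Ao = 0.9525

0.9525


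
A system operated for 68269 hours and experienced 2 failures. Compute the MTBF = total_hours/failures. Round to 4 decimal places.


total_hours = 68269
failures = 2
MTBF = 68269 / 2
MTBF = 34134.5

34134.5


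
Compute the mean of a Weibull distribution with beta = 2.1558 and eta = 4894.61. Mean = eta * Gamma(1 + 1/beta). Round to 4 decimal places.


beta = 2.1558, eta = 4894.61
1/beta = 0.4639
1 + 1/beta = 1.4639
Gamma(1.4639) = 0.8856
Mean = 4894.61 * 0.8856
Mean = 4334.6927

4334.6927


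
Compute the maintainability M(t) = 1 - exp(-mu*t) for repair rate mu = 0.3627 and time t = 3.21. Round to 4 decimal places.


mu = 0.3627, t = 3.21
mu * t = 0.3627 * 3.21 = 1.1643
exp(-1.1643) = 0.3122
M(t) = 1 - 0.3122
M(t) = 0.6878

0.6878


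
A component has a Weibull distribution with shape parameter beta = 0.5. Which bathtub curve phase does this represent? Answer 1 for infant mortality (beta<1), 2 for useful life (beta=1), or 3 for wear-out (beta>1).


beta = 0.5
Compare beta to 1:
beta < 1 => infant mortality (phase 1)
beta = 1 => useful life (phase 2)
beta > 1 => wear-out (phase 3)
Since beta = 0.5, this is infant mortality (decreasing failure rate)
Phase = 1

1


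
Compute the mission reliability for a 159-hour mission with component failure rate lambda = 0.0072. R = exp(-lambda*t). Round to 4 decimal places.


lambda = 0.0072
mission_time = 159
lambda * t = 0.0072 * 159 = 1.1448
R = exp(-1.1448)
R = 0.3183

0.3183


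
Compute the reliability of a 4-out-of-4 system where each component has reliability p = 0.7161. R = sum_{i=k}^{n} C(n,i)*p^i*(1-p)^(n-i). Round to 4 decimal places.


k = 4, n = 4, p = 0.7161
i=4: C(4,4)=1 * 0.7161^4 * 0.2839^0 = 0.263
R = sum of terms = 0.263

0.263


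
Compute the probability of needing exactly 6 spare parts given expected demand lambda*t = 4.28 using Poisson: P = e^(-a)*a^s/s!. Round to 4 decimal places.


a = 4.28, s = 6
e^(-a) = e^(-4.28) = 0.0138
a^s = 4.28^6 = 6146.9915
s! = 720
P = 0.0138 * 6146.9915 / 720
P = 0.1182

0.1182


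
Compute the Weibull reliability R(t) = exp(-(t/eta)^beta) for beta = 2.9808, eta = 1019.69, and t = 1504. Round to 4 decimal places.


beta = 2.9808, eta = 1019.69, t = 1504
t/eta = 1504 / 1019.69 = 1.475
(t/eta)^beta = 1.475^2.9808 = 3.1849
R(t) = exp(-3.1849)
R(t) = 0.0414

0.0414


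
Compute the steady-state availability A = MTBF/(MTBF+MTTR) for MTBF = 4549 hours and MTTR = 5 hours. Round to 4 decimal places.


MTBF = 4549
MTTR = 5
MTBF + MTTR = 4554
A = 4549 / 4554
A = 0.9989

0.9989


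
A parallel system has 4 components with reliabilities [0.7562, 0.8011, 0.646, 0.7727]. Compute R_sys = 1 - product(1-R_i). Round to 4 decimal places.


Components: [0.7562, 0.8011, 0.646, 0.7727]
(1 - 0.7562) = 0.2438, running product = 0.2438
(1 - 0.8011) = 0.1989, running product = 0.0485
(1 - 0.646) = 0.354, running product = 0.0172
(1 - 0.7727) = 0.2273, running product = 0.0039
Product of (1-R_i) = 0.0039
R_sys = 1 - 0.0039 = 0.9961

0.9961


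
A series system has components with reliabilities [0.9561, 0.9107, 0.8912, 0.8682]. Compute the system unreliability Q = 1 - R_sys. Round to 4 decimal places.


Components: [0.9561, 0.9107, 0.8912, 0.8682]
After component 1: product = 0.9561
After component 2: product = 0.8707
After component 3: product = 0.776
After component 4: product = 0.6737
R_sys = 0.6737
Q = 1 - 0.6737 = 0.3263

0.3263


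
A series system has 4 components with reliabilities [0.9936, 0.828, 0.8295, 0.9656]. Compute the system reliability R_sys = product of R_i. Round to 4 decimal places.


Components: [0.9936, 0.828, 0.8295, 0.9656]
After component 1 (R=0.9936): product = 0.9936
After component 2 (R=0.828): product = 0.8227
After component 3 (R=0.8295): product = 0.6824
After component 4 (R=0.9656): product = 0.659
R_sys = 0.659

0.659


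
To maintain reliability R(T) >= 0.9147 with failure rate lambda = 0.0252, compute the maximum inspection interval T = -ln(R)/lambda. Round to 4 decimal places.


R_target = 0.9147
lambda = 0.0252
-ln(0.9147) = 0.0892
T = 0.0892 / 0.0252
T = 3.5381

3.5381


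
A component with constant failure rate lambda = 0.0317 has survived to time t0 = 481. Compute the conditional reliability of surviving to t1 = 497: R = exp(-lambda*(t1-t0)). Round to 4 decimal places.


lambda = 0.0317
t0 = 481, t1 = 497
t1 - t0 = 16
lambda * (t1-t0) = 0.0317 * 16 = 0.5072
R = exp(-0.5072)
R = 0.6022

0.6022


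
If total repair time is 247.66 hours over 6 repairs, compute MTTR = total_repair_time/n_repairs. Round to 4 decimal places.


total_repair_time = 247.66
n_repairs = 6
MTTR = 247.66 / 6
MTTR = 41.2767

41.2767


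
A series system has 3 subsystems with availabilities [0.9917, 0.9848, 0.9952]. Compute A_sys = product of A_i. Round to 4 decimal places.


Subsystems: [0.9917, 0.9848, 0.9952]
After subsystem 1 (A=0.9917): product = 0.9917
After subsystem 2 (A=0.9848): product = 0.9766
After subsystem 3 (A=0.9952): product = 0.9719
A_sys = 0.9719

0.9719


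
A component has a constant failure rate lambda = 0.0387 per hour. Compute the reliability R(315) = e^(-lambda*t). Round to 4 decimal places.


lambda = 0.0387
t = 315
lambda * t = 12.1905
R(t) = e^(-12.1905)
R(t) = 0.0

0.0


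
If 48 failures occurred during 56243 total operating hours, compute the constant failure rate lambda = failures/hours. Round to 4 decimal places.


failures = 48
total_hours = 56243
lambda = 48 / 56243
lambda = 0.0009

0.0009


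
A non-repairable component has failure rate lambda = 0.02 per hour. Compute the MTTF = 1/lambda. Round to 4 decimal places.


lambda = 0.02
MTTF = 1 / 0.02
MTTF = 50.0

50.0


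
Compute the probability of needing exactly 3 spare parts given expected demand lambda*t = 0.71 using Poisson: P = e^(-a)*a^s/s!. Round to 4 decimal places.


a = 0.71, s = 3
e^(-a) = e^(-0.71) = 0.4916
a^s = 0.71^3 = 0.3579
s! = 6
P = 0.4916 * 0.3579 / 6
P = 0.0293

0.0293


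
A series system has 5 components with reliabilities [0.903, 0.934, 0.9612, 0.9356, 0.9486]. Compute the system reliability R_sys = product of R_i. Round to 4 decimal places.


Components: [0.903, 0.934, 0.9612, 0.9356, 0.9486]
After component 1 (R=0.903): product = 0.903
After component 2 (R=0.934): product = 0.8434
After component 3 (R=0.9612): product = 0.8107
After component 4 (R=0.9356): product = 0.7585
After component 5 (R=0.9486): product = 0.7195
R_sys = 0.7195

0.7195


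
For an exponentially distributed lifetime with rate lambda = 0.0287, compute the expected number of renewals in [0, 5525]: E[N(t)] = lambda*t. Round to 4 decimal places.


lambda = 0.0287
t = 5525
E[N(t)] = lambda * t
E[N(t)] = 0.0287 * 5525
E[N(t)] = 158.5675

158.5675


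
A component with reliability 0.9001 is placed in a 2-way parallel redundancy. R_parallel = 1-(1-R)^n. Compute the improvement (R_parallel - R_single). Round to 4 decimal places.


R_single = 0.9001, n = 2
1 - R_single = 0.0999
(1 - R_single)^n = 0.0999^2 = 0.01
R_parallel = 1 - 0.01 = 0.99
Improvement = 0.99 - 0.9001
Improvement = 0.0899

0.0899


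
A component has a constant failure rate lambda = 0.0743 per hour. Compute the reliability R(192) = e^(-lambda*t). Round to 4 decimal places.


lambda = 0.0743
t = 192
lambda * t = 14.2656
R(t) = e^(-14.2656)
R(t) = 0.0

0.0


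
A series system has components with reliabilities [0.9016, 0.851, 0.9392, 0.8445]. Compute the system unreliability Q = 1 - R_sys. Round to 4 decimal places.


Components: [0.9016, 0.851, 0.9392, 0.8445]
After component 1: product = 0.9016
After component 2: product = 0.7673
After component 3: product = 0.7206
After component 4: product = 0.6086
R_sys = 0.6086
Q = 1 - 0.6086 = 0.3914

0.3914


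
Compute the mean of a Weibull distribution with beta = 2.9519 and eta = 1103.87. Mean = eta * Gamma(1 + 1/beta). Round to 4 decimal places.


beta = 2.9519, eta = 1103.87
1/beta = 0.3388
1 + 1/beta = 1.3388
Gamma(1.3388) = 0.8924
Mean = 1103.87 * 0.8924
Mean = 985.0425

985.0425


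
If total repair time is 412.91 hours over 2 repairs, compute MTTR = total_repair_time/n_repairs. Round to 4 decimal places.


total_repair_time = 412.91
n_repairs = 2
MTTR = 412.91 / 2
MTTR = 206.455

206.455


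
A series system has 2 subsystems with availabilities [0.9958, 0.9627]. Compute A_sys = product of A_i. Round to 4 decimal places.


Subsystems: [0.9958, 0.9627]
After subsystem 1 (A=0.9958): product = 0.9958
After subsystem 2 (A=0.9627): product = 0.9587
A_sys = 0.9587

0.9587


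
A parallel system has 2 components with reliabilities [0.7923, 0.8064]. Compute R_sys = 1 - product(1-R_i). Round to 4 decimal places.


Components: [0.7923, 0.8064]
(1 - 0.7923) = 0.2077, running product = 0.2077
(1 - 0.8064) = 0.1936, running product = 0.0402
Product of (1-R_i) = 0.0402
R_sys = 1 - 0.0402 = 0.9598

0.9598


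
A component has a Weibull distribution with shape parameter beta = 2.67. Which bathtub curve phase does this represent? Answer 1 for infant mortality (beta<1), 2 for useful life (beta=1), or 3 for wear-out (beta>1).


beta = 2.67
Compare beta to 1:
beta < 1 => infant mortality (phase 1)
beta = 1 => useful life (phase 2)
beta > 1 => wear-out (phase 3)
Since beta = 2.67, this is wear-out (increasing failure rate)
Phase = 3

3


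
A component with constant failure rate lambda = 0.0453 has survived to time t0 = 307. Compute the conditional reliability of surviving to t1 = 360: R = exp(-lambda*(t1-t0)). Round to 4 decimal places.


lambda = 0.0453
t0 = 307, t1 = 360
t1 - t0 = 53
lambda * (t1-t0) = 0.0453 * 53 = 2.4009
R = exp(-2.4009)
R = 0.0906

0.0906


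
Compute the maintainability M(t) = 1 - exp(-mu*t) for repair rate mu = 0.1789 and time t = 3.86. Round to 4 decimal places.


mu = 0.1789, t = 3.86
mu * t = 0.1789 * 3.86 = 0.6906
exp(-0.6906) = 0.5013
M(t) = 1 - 0.5013
M(t) = 0.4987

0.4987


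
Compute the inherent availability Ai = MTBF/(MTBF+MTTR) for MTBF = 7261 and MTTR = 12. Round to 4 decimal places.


MTBF = 7261
MTTR = 12
MTBF + MTTR = 7273
Ai = 7261 / 7273
Ai = 0.9984

0.9984


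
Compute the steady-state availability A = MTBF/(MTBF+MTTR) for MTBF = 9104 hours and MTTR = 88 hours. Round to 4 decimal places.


MTBF = 9104
MTTR = 88
MTBF + MTTR = 9192
A = 9104 / 9192
A = 0.9904

0.9904


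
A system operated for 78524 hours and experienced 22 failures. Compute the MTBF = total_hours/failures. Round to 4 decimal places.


total_hours = 78524
failures = 22
MTBF = 78524 / 22
MTBF = 3569.2727

3569.2727


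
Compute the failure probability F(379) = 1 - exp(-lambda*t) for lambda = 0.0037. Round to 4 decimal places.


lambda = 0.0037, t = 379
lambda * t = 1.4023
exp(-1.4023) = 0.246
F(t) = 1 - 0.246
F(t) = 0.754

0.754


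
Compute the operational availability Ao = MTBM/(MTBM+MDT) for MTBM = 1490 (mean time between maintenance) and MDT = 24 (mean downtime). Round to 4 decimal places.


MTBM = 1490
MDT = 24
MTBM + MDT = 1514
Ao = 1490 / 1514
Ao = 0.9841

0.9841


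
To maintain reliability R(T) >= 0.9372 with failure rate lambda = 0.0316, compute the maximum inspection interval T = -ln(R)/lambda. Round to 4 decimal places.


R_target = 0.9372
lambda = 0.0316
-ln(0.9372) = 0.0649
T = 0.0649 / 0.0316
T = 2.0525

2.0525


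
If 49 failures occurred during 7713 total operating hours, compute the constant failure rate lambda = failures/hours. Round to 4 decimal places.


failures = 49
total_hours = 7713
lambda = 49 / 7713
lambda = 0.0064

0.0064


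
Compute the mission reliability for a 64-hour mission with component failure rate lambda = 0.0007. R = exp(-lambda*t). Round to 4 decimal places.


lambda = 0.0007
mission_time = 64
lambda * t = 0.0007 * 64 = 0.0448
R = exp(-0.0448)
R = 0.9562

0.9562


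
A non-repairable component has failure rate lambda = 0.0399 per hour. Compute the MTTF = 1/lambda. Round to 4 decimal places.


lambda = 0.0399
MTTF = 1 / 0.0399
MTTF = 25.0627

25.0627


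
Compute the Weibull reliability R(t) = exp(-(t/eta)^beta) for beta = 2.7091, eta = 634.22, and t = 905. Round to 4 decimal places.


beta = 2.7091, eta = 634.22, t = 905
t/eta = 905 / 634.22 = 1.4269
(t/eta)^beta = 1.4269^2.7091 = 2.62
R(t) = exp(-2.62)
R(t) = 0.0728

0.0728


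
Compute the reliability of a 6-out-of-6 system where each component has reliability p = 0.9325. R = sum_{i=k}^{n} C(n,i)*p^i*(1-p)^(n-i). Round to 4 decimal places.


k = 6, n = 6, p = 0.9325
i=6: C(6,6)=1 * 0.9325^6 * 0.0675^0 = 0.6575
R = sum of terms = 0.6575

0.6575


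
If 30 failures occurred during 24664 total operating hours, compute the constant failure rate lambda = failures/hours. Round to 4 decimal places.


failures = 30
total_hours = 24664
lambda = 30 / 24664
lambda = 0.0012

0.0012


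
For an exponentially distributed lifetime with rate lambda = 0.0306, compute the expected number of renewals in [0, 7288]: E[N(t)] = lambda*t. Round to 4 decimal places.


lambda = 0.0306
t = 7288
E[N(t)] = lambda * t
E[N(t)] = 0.0306 * 7288
E[N(t)] = 223.0128

223.0128


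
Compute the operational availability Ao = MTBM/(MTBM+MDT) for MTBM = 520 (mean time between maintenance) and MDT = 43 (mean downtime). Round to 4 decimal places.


MTBM = 520
MDT = 43
MTBM + MDT = 563
Ao = 520 / 563
Ao = 0.9236

0.9236


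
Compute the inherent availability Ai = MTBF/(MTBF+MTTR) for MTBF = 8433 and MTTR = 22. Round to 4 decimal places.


MTBF = 8433
MTTR = 22
MTBF + MTTR = 8455
Ai = 8433 / 8455
Ai = 0.9974

0.9974


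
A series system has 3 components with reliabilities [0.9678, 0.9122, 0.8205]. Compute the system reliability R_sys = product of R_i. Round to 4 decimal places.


Components: [0.9678, 0.9122, 0.8205]
After component 1 (R=0.9678): product = 0.9678
After component 2 (R=0.9122): product = 0.8828
After component 3 (R=0.8205): product = 0.7244
R_sys = 0.7244

0.7244


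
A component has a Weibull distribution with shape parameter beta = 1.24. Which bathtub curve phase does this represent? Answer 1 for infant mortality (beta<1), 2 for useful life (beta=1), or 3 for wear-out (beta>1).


beta = 1.24
Compare beta to 1:
beta < 1 => infant mortality (phase 1)
beta = 1 => useful life (phase 2)
beta > 1 => wear-out (phase 3)
Since beta = 1.24, this is wear-out (increasing failure rate)
Phase = 3

3


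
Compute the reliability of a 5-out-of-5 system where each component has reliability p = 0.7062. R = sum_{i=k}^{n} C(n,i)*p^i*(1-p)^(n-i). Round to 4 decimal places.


k = 5, n = 5, p = 0.7062
i=5: C(5,5)=1 * 0.7062^5 * 0.2938^0 = 0.1756
R = sum of terms = 0.1756

0.1756


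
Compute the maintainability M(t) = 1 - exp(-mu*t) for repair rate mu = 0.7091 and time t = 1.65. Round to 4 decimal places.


mu = 0.7091, t = 1.65
mu * t = 0.7091 * 1.65 = 1.17
exp(-1.17) = 0.3104
M(t) = 1 - 0.3104
M(t) = 0.6896

0.6896


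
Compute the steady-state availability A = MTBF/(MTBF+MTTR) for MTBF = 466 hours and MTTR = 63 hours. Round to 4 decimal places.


MTBF = 466
MTTR = 63
MTBF + MTTR = 529
A = 466 / 529
A = 0.8809

0.8809


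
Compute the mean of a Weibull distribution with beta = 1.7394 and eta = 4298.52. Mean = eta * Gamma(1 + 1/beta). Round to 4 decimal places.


beta = 1.7394, eta = 4298.52
1/beta = 0.5749
1 + 1/beta = 1.5749
Gamma(1.5749) = 0.8909
Mean = 4298.52 * 0.8909
Mean = 3829.7083

3829.7083


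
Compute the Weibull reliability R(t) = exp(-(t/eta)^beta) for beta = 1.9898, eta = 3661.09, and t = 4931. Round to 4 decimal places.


beta = 1.9898, eta = 3661.09, t = 4931
t/eta = 4931 / 3661.09 = 1.3469
(t/eta)^beta = 1.3469^1.9898 = 1.8085
R(t) = exp(-1.8085)
R(t) = 0.1639

0.1639


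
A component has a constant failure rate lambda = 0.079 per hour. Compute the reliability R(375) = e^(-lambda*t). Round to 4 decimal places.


lambda = 0.079
t = 375
lambda * t = 29.625
R(t) = e^(-29.625)
R(t) = 0.0

0.0


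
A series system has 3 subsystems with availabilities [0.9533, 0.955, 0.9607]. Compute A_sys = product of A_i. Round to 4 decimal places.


Subsystems: [0.9533, 0.955, 0.9607]
After subsystem 1 (A=0.9533): product = 0.9533
After subsystem 2 (A=0.955): product = 0.9104
After subsystem 3 (A=0.9607): product = 0.8746
A_sys = 0.8746

0.8746


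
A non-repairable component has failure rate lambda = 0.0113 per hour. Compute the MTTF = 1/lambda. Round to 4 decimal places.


lambda = 0.0113
MTTF = 1 / 0.0113
MTTF = 88.4956

88.4956


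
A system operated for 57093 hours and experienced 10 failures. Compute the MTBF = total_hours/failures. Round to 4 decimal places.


total_hours = 57093
failures = 10
MTBF = 57093 / 10
MTBF = 5709.3

5709.3


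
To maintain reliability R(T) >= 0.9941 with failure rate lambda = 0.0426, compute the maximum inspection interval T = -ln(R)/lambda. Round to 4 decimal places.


R_target = 0.9941
lambda = 0.0426
-ln(0.9941) = 0.0059
T = 0.0059 / 0.0426
T = 0.1389

0.1389


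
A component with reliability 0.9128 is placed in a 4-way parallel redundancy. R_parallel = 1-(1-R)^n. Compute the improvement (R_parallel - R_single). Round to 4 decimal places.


R_single = 0.9128, n = 4
1 - R_single = 0.0872
(1 - R_single)^n = 0.0872^4 = 0.0001
R_parallel = 1 - 0.0001 = 0.9999
Improvement = 0.9999 - 0.9128
Improvement = 0.0871

0.0871


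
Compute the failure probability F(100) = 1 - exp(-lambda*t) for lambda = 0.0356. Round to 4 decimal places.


lambda = 0.0356, t = 100
lambda * t = 3.56
exp(-3.56) = 0.0284
F(t) = 1 - 0.0284
F(t) = 0.9716

0.9716


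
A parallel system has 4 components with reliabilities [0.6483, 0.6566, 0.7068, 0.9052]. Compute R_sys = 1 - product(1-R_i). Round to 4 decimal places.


Components: [0.6483, 0.6566, 0.7068, 0.9052]
(1 - 0.6483) = 0.3517, running product = 0.3517
(1 - 0.6566) = 0.3434, running product = 0.1208
(1 - 0.7068) = 0.2932, running product = 0.0354
(1 - 0.9052) = 0.0948, running product = 0.0034
Product of (1-R_i) = 0.0034
R_sys = 1 - 0.0034 = 0.9966

0.9966


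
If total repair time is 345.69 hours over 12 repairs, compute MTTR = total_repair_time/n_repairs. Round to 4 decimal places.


total_repair_time = 345.69
n_repairs = 12
MTTR = 345.69 / 12
MTTR = 28.8075

28.8075


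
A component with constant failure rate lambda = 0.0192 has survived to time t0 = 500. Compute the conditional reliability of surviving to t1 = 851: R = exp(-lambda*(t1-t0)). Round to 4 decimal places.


lambda = 0.0192
t0 = 500, t1 = 851
t1 - t0 = 351
lambda * (t1-t0) = 0.0192 * 351 = 6.7392
R = exp(-6.7392)
R = 0.0012

0.0012


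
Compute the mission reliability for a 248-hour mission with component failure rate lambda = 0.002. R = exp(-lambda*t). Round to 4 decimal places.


lambda = 0.002
mission_time = 248
lambda * t = 0.002 * 248 = 0.496
R = exp(-0.496)
R = 0.609

0.609


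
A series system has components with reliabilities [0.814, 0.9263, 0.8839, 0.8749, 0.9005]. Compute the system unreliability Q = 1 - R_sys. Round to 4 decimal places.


Components: [0.814, 0.9263, 0.8839, 0.8749, 0.9005]
After component 1: product = 0.814
After component 2: product = 0.754
After component 3: product = 0.6665
After component 4: product = 0.5831
After component 5: product = 0.5251
R_sys = 0.5251
Q = 1 - 0.5251 = 0.4749

0.4749


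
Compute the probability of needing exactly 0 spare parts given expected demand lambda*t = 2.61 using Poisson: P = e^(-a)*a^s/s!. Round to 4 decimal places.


a = 2.61, s = 0
e^(-a) = e^(-2.61) = 0.0735
a^s = 2.61^0 = 1.0
s! = 1
P = 0.0735 * 1.0 / 1
P = 0.0735

0.0735


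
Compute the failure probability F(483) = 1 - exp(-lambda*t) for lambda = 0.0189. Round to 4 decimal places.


lambda = 0.0189, t = 483
lambda * t = 9.1287
exp(-9.1287) = 0.0001
F(t) = 1 - 0.0001
F(t) = 0.9999

0.9999


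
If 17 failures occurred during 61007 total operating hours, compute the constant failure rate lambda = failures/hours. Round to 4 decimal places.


failures = 17
total_hours = 61007
lambda = 17 / 61007
lambda = 0.0003

0.0003


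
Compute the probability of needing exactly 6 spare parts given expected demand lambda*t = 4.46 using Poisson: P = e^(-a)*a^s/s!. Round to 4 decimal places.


a = 4.46, s = 6
e^(-a) = e^(-4.46) = 0.0116
a^s = 4.46^6 = 7870.6238
s! = 720
P = 0.0116 * 7870.6238 / 720
P = 0.1264

0.1264


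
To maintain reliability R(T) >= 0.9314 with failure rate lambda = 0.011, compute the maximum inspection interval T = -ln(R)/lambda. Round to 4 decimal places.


R_target = 0.9314
lambda = 0.011
-ln(0.9314) = 0.0711
T = 0.0711 / 0.011
T = 6.4606

6.4606


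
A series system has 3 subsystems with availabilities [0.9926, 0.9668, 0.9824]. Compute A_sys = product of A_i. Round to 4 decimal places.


Subsystems: [0.9926, 0.9668, 0.9824]
After subsystem 1 (A=0.9926): product = 0.9926
After subsystem 2 (A=0.9668): product = 0.9596
After subsystem 3 (A=0.9824): product = 0.9428
A_sys = 0.9428

0.9428


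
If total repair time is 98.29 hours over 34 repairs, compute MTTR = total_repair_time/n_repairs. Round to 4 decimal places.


total_repair_time = 98.29
n_repairs = 34
MTTR = 98.29 / 34
MTTR = 2.8909

2.8909


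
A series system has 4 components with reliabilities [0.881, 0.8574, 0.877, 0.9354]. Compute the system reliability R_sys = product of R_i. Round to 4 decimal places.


Components: [0.881, 0.8574, 0.877, 0.9354]
After component 1 (R=0.881): product = 0.881
After component 2 (R=0.8574): product = 0.7554
After component 3 (R=0.877): product = 0.6625
After component 4 (R=0.9354): product = 0.6197
R_sys = 0.6197

0.6197


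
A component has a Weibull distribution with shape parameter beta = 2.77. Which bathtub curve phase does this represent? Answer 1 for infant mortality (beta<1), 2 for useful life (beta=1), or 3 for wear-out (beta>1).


beta = 2.77
Compare beta to 1:
beta < 1 => infant mortality (phase 1)
beta = 1 => useful life (phase 2)
beta > 1 => wear-out (phase 3)
Since beta = 2.77, this is wear-out (increasing failure rate)
Phase = 3

3


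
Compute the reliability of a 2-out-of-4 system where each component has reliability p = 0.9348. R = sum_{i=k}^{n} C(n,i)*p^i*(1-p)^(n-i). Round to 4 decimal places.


k = 2, n = 4, p = 0.9348
i=2: C(4,2)=6 * 0.9348^2 * 0.0652^2 = 0.0223
i=3: C(4,3)=4 * 0.9348^3 * 0.0652^1 = 0.213
i=4: C(4,4)=1 * 0.9348^4 * 0.0652^0 = 0.7636
R = sum of terms = 0.9989

0.9989


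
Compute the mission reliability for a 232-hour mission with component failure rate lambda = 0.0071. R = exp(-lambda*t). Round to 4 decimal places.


lambda = 0.0071
mission_time = 232
lambda * t = 0.0071 * 232 = 1.6472
R = exp(-1.6472)
R = 0.1926

0.1926


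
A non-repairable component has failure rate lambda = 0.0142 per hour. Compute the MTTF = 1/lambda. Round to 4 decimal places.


lambda = 0.0142
MTTF = 1 / 0.0142
MTTF = 70.4225

70.4225


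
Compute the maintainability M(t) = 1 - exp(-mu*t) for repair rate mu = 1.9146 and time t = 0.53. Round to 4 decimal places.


mu = 1.9146, t = 0.53
mu * t = 1.9146 * 0.53 = 1.0147
exp(-1.0147) = 0.3625
M(t) = 1 - 0.3625
M(t) = 0.6375

0.6375


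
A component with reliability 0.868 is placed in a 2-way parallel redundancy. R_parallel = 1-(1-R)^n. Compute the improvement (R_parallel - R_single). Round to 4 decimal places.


R_single = 0.868, n = 2
1 - R_single = 0.132
(1 - R_single)^n = 0.132^2 = 0.0174
R_parallel = 1 - 0.0174 = 0.9826
Improvement = 0.9826 - 0.868
Improvement = 0.1146

0.1146


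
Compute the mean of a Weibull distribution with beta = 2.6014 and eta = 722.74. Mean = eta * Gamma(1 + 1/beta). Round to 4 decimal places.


beta = 2.6014, eta = 722.74
1/beta = 0.3844
1 + 1/beta = 1.3844
Gamma(1.3844) = 0.8882
Mean = 722.74 * 0.8882
Mean = 641.9555

641.9555


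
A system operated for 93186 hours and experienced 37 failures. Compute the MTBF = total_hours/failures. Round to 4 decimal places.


total_hours = 93186
failures = 37
MTBF = 93186 / 37
MTBF = 2518.5405

2518.5405


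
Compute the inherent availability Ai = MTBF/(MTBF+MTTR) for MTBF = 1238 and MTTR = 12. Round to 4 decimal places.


MTBF = 1238
MTTR = 12
MTBF + MTTR = 1250
Ai = 1238 / 1250
Ai = 0.9904

0.9904


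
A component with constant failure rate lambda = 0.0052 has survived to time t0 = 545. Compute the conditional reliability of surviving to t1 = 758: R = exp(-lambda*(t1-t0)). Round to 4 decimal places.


lambda = 0.0052
t0 = 545, t1 = 758
t1 - t0 = 213
lambda * (t1-t0) = 0.0052 * 213 = 1.1076
R = exp(-1.1076)
R = 0.3304

0.3304


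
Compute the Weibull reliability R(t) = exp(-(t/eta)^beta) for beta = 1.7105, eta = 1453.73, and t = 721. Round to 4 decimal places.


beta = 1.7105, eta = 1453.73, t = 721
t/eta = 721 / 1453.73 = 0.496
(t/eta)^beta = 0.496^1.7105 = 0.3013
R(t) = exp(-0.3013)
R(t) = 0.7398

0.7398


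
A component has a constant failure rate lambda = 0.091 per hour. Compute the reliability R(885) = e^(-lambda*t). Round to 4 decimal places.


lambda = 0.091
t = 885
lambda * t = 80.535
R(t) = e^(-80.535)
R(t) = 0.0

0.0


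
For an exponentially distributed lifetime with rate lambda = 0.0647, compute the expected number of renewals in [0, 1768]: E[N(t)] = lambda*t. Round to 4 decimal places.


lambda = 0.0647
t = 1768
E[N(t)] = lambda * t
E[N(t)] = 0.0647 * 1768
E[N(t)] = 114.3896

114.3896


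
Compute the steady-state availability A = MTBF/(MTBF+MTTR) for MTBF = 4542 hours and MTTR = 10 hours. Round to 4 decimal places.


MTBF = 4542
MTTR = 10
MTBF + MTTR = 4552
A = 4542 / 4552
A = 0.9978

0.9978


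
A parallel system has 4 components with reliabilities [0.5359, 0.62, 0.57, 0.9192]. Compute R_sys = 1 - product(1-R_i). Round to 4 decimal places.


Components: [0.5359, 0.62, 0.57, 0.9192]
(1 - 0.5359) = 0.4641, running product = 0.4641
(1 - 0.62) = 0.38, running product = 0.1764
(1 - 0.57) = 0.43, running product = 0.0758
(1 - 0.9192) = 0.0808, running product = 0.0061
Product of (1-R_i) = 0.0061
R_sys = 1 - 0.0061 = 0.9939

0.9939


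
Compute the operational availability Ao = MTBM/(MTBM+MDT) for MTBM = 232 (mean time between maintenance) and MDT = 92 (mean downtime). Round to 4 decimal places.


MTBM = 232
MDT = 92
MTBM + MDT = 324
Ao = 232 / 324
Ao = 0.716

0.716


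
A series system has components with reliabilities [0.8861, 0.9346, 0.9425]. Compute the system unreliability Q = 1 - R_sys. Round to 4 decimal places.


Components: [0.8861, 0.9346, 0.9425]
After component 1: product = 0.8861
After component 2: product = 0.8281
After component 3: product = 0.7805
R_sys = 0.7805
Q = 1 - 0.7805 = 0.2195

0.2195


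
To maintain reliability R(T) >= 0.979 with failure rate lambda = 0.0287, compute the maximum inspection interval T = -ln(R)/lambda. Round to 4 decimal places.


R_target = 0.979
lambda = 0.0287
-ln(0.979) = 0.0212
T = 0.0212 / 0.0287
T = 0.7395

0.7395


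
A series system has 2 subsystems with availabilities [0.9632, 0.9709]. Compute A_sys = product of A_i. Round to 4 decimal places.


Subsystems: [0.9632, 0.9709]
After subsystem 1 (A=0.9632): product = 0.9632
After subsystem 2 (A=0.9709): product = 0.9352
A_sys = 0.9352

0.9352


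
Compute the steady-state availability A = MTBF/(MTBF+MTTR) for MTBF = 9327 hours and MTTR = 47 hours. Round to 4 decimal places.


MTBF = 9327
MTTR = 47
MTBF + MTTR = 9374
A = 9327 / 9374
A = 0.995

0.995


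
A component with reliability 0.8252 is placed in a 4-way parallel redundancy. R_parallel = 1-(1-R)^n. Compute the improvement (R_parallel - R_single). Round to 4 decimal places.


R_single = 0.8252, n = 4
1 - R_single = 0.1748
(1 - R_single)^n = 0.1748^4 = 0.0009
R_parallel = 1 - 0.0009 = 0.9991
Improvement = 0.9991 - 0.8252
Improvement = 0.1739

0.1739
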